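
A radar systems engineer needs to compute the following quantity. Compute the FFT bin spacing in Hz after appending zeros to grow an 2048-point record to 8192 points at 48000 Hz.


Frequency resolution after zero-padding:
N_padded = 2048 * 4 = 8192
df = fs / N_padded
   = 48000 / 8192
   = 5.8594 Hz

5.8594 Hz


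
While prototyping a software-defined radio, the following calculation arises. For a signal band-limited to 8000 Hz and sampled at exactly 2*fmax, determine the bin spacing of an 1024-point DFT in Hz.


Step 1 — Nyquist sampling rate:
fs = 2 * fmax = 2 * 8000 = 16000 Hz

Step 2 — DFT bin spacing:
df = fs / N = 16000 / 1024 = 15.625 Hz

15.625 Hz


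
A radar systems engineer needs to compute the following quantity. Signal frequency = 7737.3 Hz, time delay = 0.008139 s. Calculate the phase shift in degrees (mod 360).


Phase shift from frequency and time delay:
phi = 360 * f * t_delay
    = 360 * 7737.3 * 0.008139
    = 22670.6 degrees
    mod 360 = 350.6 degrees

350.6 degrees


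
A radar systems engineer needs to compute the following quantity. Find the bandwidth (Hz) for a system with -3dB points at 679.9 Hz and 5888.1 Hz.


Bandwidth is the difference of -3dB frequencies:
BW = f_high - f_low
   = 5888.1 - 679.9
   = 5208.2 Hz

5208.2 Hz


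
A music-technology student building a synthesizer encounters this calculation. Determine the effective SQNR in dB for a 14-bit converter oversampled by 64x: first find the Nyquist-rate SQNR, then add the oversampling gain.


Step 1 — baseline SQNR at Nyquist:
SQNR_base = 6.02*N + 1.76
          = 6.02*14 + 1.76
          = 86.04 dB

Step 2 — oversampling processing gain:
G = 10*log10(OSR) = 10*log10(64) = 18.06 dB

Step 3 — total:
SQNR_total = 86.04 + 18.06 = 104.1 dB

Base SQNR = 86.04 dB; oversampled SQNR = 104.1 dB


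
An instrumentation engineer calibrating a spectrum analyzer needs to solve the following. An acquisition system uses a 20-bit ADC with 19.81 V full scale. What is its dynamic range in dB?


Dynamic range from full-scale to LSB:
V_min = V_max / 2^bits = 19.81 / 2^20
DR = 20 * log10(V_max / V_min)
   = 20 * log10(2^20)
   = 20 * 20 * log10(2)
   = 120.41 dB

120.41 dB


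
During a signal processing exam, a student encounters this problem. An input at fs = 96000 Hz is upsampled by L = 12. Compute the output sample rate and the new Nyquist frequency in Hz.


Step 1 — output sample rate after interpolation by L:
fs_out = L * fs_in = 12 * 96000 = 1152000 Hz

Step 2 — Nyquist frequency of the output stream:
f_Nyq = fs_out / 2 = 1152000 / 2 = 576000.0 Hz

fs_out = 1152000 Hz; f_Nyquist = 576000.0 Hz


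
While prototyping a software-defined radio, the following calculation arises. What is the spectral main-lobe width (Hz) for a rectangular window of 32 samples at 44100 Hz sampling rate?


Main lobe width for a rectangular window:
Width = 2 * fs / N
      = 2 * 44100 / 32
      = 88200 / 32
      = 2756.25 Hz

2756.25 Hz


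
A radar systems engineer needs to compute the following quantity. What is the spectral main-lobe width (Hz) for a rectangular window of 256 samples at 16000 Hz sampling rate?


Main lobe width for a rectangular window:
Width = 2 * fs / N
      = 2 * 16000 / 256
      = 32000 / 256
      = 125.0 Hz

125.0 Hz


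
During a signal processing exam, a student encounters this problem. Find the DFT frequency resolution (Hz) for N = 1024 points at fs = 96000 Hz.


DFT frequency resolution:
df = fs / N
   = 96000 / 1024
   = 93.75 Hz

93.75 Hz


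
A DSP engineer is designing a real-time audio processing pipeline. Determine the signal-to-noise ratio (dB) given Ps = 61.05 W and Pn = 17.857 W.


SNR in decibels:
SNR = 10 * log10(Ps / Pn)
    = 10 * log10(61.05 / 17.857)
    = 10 * log10(3.4188)
    = 10 * 0.5339
    = 5.34 dB

5.34 dB


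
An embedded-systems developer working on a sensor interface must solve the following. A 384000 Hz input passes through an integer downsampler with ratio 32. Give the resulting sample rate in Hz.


Decimation reduces the sample rate:
fs_out = fs_in / M
       = 384000 / 32
       = 12000.0 Hz

12000.0 Hz


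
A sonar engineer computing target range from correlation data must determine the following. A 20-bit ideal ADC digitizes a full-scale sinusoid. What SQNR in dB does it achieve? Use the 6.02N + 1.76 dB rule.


Theoretical SNR for a full-scale sinusoid:
SNR = 6.02 * N + 1.76
    = 6.02 * 20 + 1.76
    = 120.4 + 1.76
    = 122.16 dB

122.16 dB


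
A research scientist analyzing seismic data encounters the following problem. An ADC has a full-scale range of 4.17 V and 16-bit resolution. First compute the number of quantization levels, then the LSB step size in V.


Step 1 — number of quantization levels:
L = 2^N = 2^16 = 65536

Step 2 — LSB step size:
delta = Vfs / L
      = 4.17 / 65536
      = 6.363e-05 V

Levels = 65536; step size = 6.363e-05 V


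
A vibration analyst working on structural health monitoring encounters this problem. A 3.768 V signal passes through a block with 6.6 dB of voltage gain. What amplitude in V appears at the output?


Output voltage from dB gain:
V_out = V_in * 10^(gain_dB / 20)
      = 3.768 * 10^(6.6 / 20)
      = 3.768 * 2.137962
      = 8.0558 V

8.0558 V


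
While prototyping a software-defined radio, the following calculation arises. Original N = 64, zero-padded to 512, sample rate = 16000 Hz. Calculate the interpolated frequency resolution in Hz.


Frequency resolution after zero-padding:
N_padded = 64 * 8 = 512
df = fs / N_padded
   = 16000 / 512
   = 31.25 Hz

31.25 Hz


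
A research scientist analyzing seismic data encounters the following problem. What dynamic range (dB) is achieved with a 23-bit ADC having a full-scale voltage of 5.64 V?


Dynamic range from full-scale to LSB:
V_min = V_max / 2^bits = 5.64 / 2^23
DR = 20 * log10(V_max / V_min)
   = 20 * log10(2^23)
   = 20 * 23 * log10(2)
   = 138.47 dB

138.47 dB


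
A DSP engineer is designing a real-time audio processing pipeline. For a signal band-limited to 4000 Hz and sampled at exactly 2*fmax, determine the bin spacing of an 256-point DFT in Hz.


Step 1 — Nyquist sampling rate:
fs = 2 * fmax = 2 * 4000 = 8000 Hz

Step 2 — DFT bin spacing:
df = fs / N = 8000 / 256 = 31.25 Hz

31.25 Hz


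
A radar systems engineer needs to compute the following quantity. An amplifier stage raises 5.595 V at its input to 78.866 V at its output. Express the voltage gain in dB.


Voltage gain in dB:
G = 20 * log10(Vout / Vin)
  = 20 * log10(78.866 / 5.595)
  = 20 * log10(14.0958)
  = 20 * 1.14909
  = 22.98 dB

22.98 dB


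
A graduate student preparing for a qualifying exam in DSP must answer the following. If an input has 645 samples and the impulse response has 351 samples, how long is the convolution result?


Linear convolution output length:
L = N + M - 1
  = 645 + 351 - 1
  = 995 samples

995


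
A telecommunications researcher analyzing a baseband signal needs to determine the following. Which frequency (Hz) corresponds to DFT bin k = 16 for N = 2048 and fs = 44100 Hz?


Frequency of DFT bin k:
f_k = k * fs / N
    = 16 * 44100 / 2048
    = 705600 / 2048
    = 344.531 Hz

344.531 Hz


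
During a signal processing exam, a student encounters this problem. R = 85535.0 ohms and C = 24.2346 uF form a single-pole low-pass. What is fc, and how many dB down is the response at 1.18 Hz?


Step 1 — cutoff frequency:
fc = 1 / (2*pi*R*C)
C = 24.2346 uF = 2.42346e-05 F
fc = 1 / (2*pi*85535.0*2.42346e-05)
   = 0.0767786 Hz

Step 2 — magnitude at f = 1.18 Hz:
|H(f)| = 1 / sqrt(1 + (f/fc)^2)
f/fc = 1.18 / 0.0767786 = 15.368866
|H| = 1 / sqrt(1 + 236.202042) = 0.0649293
|H|_dB = 20*log10(0.0649293) = -23.75 dB

fc = 0.0767786 Hz; |H(1.18 Hz)| = -23.75 dB


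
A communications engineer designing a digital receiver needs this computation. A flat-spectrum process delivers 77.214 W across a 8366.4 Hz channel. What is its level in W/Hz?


Power spectral density:
PSD = P / BW
    = 77.214 / 8366.4
    = 0.00922906 W/Hz

0.00922906 W/Hz


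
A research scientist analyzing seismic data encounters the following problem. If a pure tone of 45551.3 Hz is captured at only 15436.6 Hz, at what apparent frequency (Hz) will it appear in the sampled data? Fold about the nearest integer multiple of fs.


Compute the nearest integer multiple of fs to the signal:
n = round(45551.3 / 15436.6) = 3
f_alias = |45551.3 - 3 * 15436.6|
        = |45551.3 - 46309.8|
        = 758.5 Hz

758.5


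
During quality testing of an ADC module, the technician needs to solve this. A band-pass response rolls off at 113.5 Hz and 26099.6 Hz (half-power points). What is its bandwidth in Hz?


Bandwidth is the difference of -3dB frequencies:
BW = f_high - f_low
   = 26099.6 - 113.5
   = 25986.1 Hz

25986.1 Hz


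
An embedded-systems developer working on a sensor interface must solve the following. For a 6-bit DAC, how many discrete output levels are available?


Number of quantization levels = 2^N
= 2^6
= 64

64


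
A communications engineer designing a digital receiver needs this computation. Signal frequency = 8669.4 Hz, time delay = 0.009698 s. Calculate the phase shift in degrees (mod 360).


Phase shift from frequency and time delay:
phi = 360 * f * t_delay
    = 360 * 8669.4 * 0.009698
    = 30267.3 degrees
    mod 360 = 27.3 degrees

27.3 degrees


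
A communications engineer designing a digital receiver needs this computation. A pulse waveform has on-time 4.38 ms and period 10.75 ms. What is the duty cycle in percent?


Duty cycle as a percentage:
DC = (t_on / T) * 100
   = (4.38 / 10.75) * 100
   = 0.407442 * 100
   = 40.74 %

40.74 %


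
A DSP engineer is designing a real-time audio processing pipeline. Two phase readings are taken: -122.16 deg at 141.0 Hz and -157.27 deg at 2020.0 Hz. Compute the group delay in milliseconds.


Group delay from phase difference:
tau = -d(phi)/d(omega)
d(phi) = -35.11 deg = -0.612785 rad
d(omega) = 2*pi*(2020.0 - 141.0) = 11806.1052 rad/s
tau = -(-0.612785) / 11806.1052
    = 0.0519 ms

0.0519 ms


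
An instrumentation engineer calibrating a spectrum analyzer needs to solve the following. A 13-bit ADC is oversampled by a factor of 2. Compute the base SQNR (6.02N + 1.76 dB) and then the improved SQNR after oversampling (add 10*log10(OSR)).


Step 1 — baseline SQNR at Nyquist:
SQNR_base = 6.02*N + 1.76
          = 6.02*13 + 1.76
          = 80.02 dB

Step 2 — oversampling processing gain:
G = 10*log10(OSR) = 10*log10(2) = 3.01 dB

Step 3 — total:
SQNR_total = 80.02 + 3.01 = 83.03 dB

Base SQNR = 80.02 dB; oversampled SQNR = 83.03 dB


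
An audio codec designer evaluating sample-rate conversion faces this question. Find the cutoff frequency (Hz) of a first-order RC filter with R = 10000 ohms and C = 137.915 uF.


Cutoff frequency of a first-order RC filter:
fc = 1 / (2 * pi * R * C)
C = 137.915 uF = 0.000137915 F
fc = 1 / (2 * pi * 10000 * 0.000137915)
   = 1 / 8.6654550163967
   = 0.115401 Hz

0.115401 Hz


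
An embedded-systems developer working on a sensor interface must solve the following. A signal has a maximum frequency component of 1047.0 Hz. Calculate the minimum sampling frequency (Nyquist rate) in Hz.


The Nyquist rate is twice the maximum frequency component.
fs_min = 2 * fmax
      = 2 * 1047.0
      = 2094.0 Hz

2094.0


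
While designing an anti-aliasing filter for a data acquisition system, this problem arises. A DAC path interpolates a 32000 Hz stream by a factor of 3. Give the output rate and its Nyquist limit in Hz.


Step 1 — output sample rate after interpolation by L:
fs_out = L * fs_in = 3 * 32000 = 96000 Hz

Step 2 — Nyquist frequency of the output stream:
f_Nyq = fs_out / 2 = 96000 / 2 = 48000.0 Hz

fs_out = 96000 Hz; f_Nyquist = 48000.0 Hz


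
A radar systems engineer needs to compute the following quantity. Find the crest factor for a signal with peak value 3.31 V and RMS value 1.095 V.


Crest factor is the ratio of peak to RMS:
CF = V_peak / V_rms
   = 3.31 / 1.095
   = 3.0228

3.0228


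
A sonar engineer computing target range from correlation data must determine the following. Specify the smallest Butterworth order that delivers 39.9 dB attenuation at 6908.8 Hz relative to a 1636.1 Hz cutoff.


Butterworth filter order formula:
n = log10(10^(A/10) - 1) / (2 * log10(f_stop/f_pass))
10^(39.9/10) - 1 = 9771.3722
f_stop/f_pass = 6908.8 / 1636.1 = 4.2227
n = 3.1889 -> ceil = 4

4


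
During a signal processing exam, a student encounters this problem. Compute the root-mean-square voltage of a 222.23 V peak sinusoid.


RMS voltage for a sinusoidal waveform:
V_rms = V_peak / sqrt(2)
      = 222.23 / 1.414214
      = 157.14 V

157.14 V


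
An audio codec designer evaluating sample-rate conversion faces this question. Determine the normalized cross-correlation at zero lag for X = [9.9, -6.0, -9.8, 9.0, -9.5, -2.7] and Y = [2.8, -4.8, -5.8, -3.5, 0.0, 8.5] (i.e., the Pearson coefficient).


Pearson correlation coefficient (population):
r = cov(X,Y) / (std(X) * std(Y))
Mean X = -1.5167, Mean Y = -0.4667
Cov(X,Y) = 9.110556
Std(X) = 8.1116, Std(Y) = 4.961743
r = 0.2264

0.2264


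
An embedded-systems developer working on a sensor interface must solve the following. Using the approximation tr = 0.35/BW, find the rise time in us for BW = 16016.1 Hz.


Rise time from bandwidth relationship:
tr = 0.35 / BW
   = 0.35 / 16016.1
   = 2.185301041e-05 s
   = 21.853 us

21.853 us


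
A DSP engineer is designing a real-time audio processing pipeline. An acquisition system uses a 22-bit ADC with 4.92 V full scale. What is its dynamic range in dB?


Dynamic range from full-scale to LSB:
V_min = V_max / 2^bits = 4.92 / 2^22
DR = 20 * log10(V_max / V_min)
   = 20 * log10(2^22)
   = 20 * 22 * log10(2)
   = 132.45 dB

132.45 dB


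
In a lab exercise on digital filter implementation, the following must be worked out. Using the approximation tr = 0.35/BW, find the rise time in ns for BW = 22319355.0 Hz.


Rise time from bandwidth relationship:
tr = 0.35 / BW
   = 0.35 / 22319355.0
   = 1.568145674e-08 s
   = 15.6815 ns

15.6815 ns


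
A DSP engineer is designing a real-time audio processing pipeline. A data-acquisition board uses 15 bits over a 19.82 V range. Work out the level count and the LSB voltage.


Step 1 — number of quantization levels:
L = 2^N = 2^15 = 32768

Step 2 — LSB step size:
delta = Vfs / L
      = 19.82 / 32768
      = 0.00060486 V

Levels = 32768; step size = 0.00060486 V


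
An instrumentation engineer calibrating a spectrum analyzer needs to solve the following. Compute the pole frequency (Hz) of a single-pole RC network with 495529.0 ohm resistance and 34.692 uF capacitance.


Cutoff frequency of a first-order RC filter:
fc = 1 / (2 * pi * R * C)
C = 34.692 uF = 3.4692e-05 F
fc = 1 / (2 * pi * 495529.0 * 3.4692e-05)
   = 1 / 108.01356045897
   = 0.009258 Hz

0.009258 Hz


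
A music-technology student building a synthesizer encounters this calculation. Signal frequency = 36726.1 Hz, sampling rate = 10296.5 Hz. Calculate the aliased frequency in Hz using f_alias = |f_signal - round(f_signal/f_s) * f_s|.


Compute the nearest integer multiple of fs to the signal:
n = round(36726.1 / 10296.5) = 4
f_alias = |36726.1 - 4 * 10296.5|
        = |36726.1 - 41186.0|
        = 4459.9 Hz

4459.9


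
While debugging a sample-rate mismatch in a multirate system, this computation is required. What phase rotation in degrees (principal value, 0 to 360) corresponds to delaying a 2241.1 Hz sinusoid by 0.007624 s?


Phase shift from frequency and time delay:
phi = 360 * f * t_delay
    = 360 * 2241.1 * 0.007624
    = 6151.01 degrees
    mod 360 = 31.01 degrees

31.01 degrees


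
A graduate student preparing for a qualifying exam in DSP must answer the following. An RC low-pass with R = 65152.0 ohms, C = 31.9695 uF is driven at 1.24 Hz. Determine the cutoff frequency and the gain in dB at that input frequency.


Step 1 — cutoff frequency:
fc = 1 / (2*pi*R*C)
C = 31.9695 uF = 3.19695e-05 F
fc = 1 / (2*pi*65152.0*3.19695e-05)
   = 0.0764111 Hz

Step 2 — magnitude at f = 1.24 Hz:
|H(f)| = 1 / sqrt(1 + (f/fc)^2)
f/fc = 1.24 / 0.0764111 = 16.228009
|H| = 1 / sqrt(1 + 263.348276) = 0.0615052
|H|_dB = 20*log10(0.0615052) = -24.22 dB

fc = 0.0764111 Hz; |H(1.24 Hz)| = -24.22 dB


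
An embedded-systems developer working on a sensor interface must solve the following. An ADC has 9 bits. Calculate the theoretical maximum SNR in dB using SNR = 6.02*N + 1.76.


Theoretical SNR for a full-scale sinusoid:
SNR = 6.02 * N + 1.76
    = 6.02 * 9 + 1.76
    = 54.18 + 1.76
    = 55.94 dB

55.94 dB


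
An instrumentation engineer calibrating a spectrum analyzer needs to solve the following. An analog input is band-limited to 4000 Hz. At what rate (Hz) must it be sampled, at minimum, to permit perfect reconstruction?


The Nyquist rate is twice the maximum frequency component.
fs_min = 2 * fmax
      = 2 * 4000
      = 8000 Hz

8000


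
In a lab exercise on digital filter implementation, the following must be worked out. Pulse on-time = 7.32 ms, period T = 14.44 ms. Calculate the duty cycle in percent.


Duty cycle as a percentage:
DC = (t_on / T) * 100
   = (7.32 / 14.44) * 100
   = 0.506925 * 100
   = 50.69 %

50.69 %


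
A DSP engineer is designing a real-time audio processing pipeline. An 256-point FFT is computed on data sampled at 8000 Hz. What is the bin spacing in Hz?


DFT frequency resolution:
df = fs / N
   = 8000 / 256
   = 31.25 Hz

31.25 Hz


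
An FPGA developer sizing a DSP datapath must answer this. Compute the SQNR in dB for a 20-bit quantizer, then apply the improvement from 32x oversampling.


Step 1 — baseline SQNR at Nyquist:
SQNR_base = 6.02*N + 1.76
          = 6.02*20 + 1.76
          = 122.16 dB

Step 2 — oversampling processing gain:
G = 10*log10(OSR) = 10*log10(32) = 15.05 dB

Step 3 — total:
SQNR_total = 122.16 + 15.05 = 137.21 dB

Base SQNR = 122.16 dB; oversampled SQNR = 137.21 dB


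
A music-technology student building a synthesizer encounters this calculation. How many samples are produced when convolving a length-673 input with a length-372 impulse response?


Linear convolution output length:
L = N + M - 1
  = 673 + 372 - 1
  = 1044 samples

1044


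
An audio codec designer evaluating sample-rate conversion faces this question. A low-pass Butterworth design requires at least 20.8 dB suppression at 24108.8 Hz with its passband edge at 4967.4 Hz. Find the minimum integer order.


Butterworth filter order formula:
n = log10(10^(A/10) - 1) / (2 * log10(f_stop/f_pass))
10^(20.8/10) - 1 = 119.2264
f_stop/f_pass = 24108.8 / 4967.4 = 4.8534
n = 1.5133 -> ceil = 2

2


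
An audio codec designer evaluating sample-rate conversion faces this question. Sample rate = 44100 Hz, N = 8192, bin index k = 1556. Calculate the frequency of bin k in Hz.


Frequency of DFT bin k:
f_k = k * fs / N
    = 1556 * 44100 / 8192
    = 68619600 / 8192
    = 8376.416 Hz

8376.416 Hz


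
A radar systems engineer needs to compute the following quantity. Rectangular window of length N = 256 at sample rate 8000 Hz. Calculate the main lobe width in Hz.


Main lobe width for a rectangular window:
Width = 2 * fs / N
      = 2 * 8000 / 256
      = 16000 / 256
      = 62.5 Hz

62.5 Hz


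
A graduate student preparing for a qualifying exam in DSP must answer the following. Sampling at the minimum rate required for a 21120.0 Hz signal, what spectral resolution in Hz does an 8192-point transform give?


Step 1 — Nyquist sampling rate:
fs = 2 * fmax = 2 * 21120.0 = 42240.0 Hz

Step 2 — DFT bin spacing:
df = fs / N = 42240.0 / 8192 = 5.1562 Hz

5.1562 Hz


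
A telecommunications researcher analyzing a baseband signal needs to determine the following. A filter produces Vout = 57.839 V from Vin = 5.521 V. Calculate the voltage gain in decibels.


Voltage gain in dB:
G = 20 * log10(Vout / Vin)
  = 20 * log10(57.839 / 5.521)
  = 20 * log10(10.476182)
  = 20 * 1.020203
  = 20.4 dB

20.4 dB


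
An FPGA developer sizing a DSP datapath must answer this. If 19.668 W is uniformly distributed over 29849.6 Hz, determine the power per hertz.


Power spectral density:
PSD = P / BW
    = 19.668 / 29849.6
    = 0.0006589 W/Hz

0.0006589 W/Hz


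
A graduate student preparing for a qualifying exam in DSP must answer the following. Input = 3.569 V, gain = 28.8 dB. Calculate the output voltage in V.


Output voltage from dB gain:
V_out = V_in * 10^(gain_dB / 20)
      = 3.569 * 10^(28.8 / 20)
      = 3.569 * 27.542287
      = 98.2984 V

98.2984 V


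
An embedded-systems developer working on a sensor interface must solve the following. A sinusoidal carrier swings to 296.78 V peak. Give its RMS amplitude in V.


RMS voltage for a sinusoidal waveform:
V_rms = V_peak / sqrt(2)
      = 296.78 / 1.414214
      = 209.855 V

209.855 V


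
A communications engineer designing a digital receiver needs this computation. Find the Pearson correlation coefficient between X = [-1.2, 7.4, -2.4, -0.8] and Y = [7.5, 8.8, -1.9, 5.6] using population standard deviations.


Pearson correlation coefficient (population):
r = cov(X,Y) / (std(X) * std(Y))
Mean X = 0.75, Mean Y = 5.0
Cov(X,Y) = 10.3
Std(X) = 3.884263, Std(Y) = 4.143066
r = 0.64

0.64


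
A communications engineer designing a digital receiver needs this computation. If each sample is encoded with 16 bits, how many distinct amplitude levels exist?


Number of quantization levels = 2^N
= 2^16
= 65536

65536


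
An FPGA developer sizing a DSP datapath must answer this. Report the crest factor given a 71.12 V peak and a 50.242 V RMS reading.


Crest factor is the ratio of peak to RMS:
CF = V_peak / V_rms
   = 71.12 / 50.242
   = 1.4155

1.4155


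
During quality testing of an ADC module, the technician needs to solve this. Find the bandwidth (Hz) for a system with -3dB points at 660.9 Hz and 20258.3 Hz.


Bandwidth is the difference of -3dB frequencies:
BW = f_high - f_low
   = 20258.3 - 660.9
   = 19597.4 Hz

19597.4 Hz


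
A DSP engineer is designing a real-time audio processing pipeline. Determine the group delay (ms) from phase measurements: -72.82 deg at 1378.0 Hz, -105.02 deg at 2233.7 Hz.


Group delay from phase difference:
tau = -d(phi)/d(omega)
d(phi) = -32.2 deg = -0.561996 rad
d(omega) = 2*pi*(2233.7 - 1378.0) = 5376.5217 rad/s
tau = -(-0.561996) / 5376.5217
    = 0.1045 ms

0.1045 ms


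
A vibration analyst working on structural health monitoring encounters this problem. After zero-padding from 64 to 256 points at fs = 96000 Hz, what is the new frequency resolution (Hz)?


Frequency resolution after zero-padding:
N_padded = 64 * 4 = 256
df = fs / N_padded
   = 96000 / 256
   = 375.0 Hz

375.0 Hz


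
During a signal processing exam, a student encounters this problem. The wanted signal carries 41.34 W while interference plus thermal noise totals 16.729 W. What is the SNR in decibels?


SNR in decibels:
SNR = 10 * log10(Ps / Pn)
    = 10 * log10(41.34 / 16.729)
    = 10 * log10(2.4712)
    = 10 * 0.3929
    = 3.93 dB

3.93 dB


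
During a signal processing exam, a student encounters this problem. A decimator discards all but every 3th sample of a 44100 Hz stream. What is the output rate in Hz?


Decimation reduces the sample rate:
fs_out = fs_in / M
       = 44100 / 3
       = 14700.0 Hz

14700.0 Hz


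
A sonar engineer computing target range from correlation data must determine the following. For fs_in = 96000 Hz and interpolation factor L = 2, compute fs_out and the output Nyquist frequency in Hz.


Step 1 — output sample rate after interpolation by L:
fs_out = L * fs_in = 2 * 96000 = 192000 Hz

Step 2 — Nyquist frequency of the output stream:
f_Nyq = fs_out / 2 = 192000 / 2 = 96000.0 Hz

fs_out = 192000 Hz; f_Nyquist = 96000.0 Hz


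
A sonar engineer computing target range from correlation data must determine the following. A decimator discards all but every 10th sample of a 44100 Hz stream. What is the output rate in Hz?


Decimation reduces the sample rate:
fs_out = fs_in / M
       = 44100 / 10
       = 4410.0 Hz

4410.0 Hz


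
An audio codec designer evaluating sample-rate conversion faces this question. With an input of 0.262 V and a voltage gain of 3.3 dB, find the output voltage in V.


Output voltage from dB gain:
V_out = V_in * 10^(gain_dB / 20)
      = 0.262 * 10^(3.3 / 20)
      = 0.262 * 1.462177
      = 0.3831 V

0.3831 V


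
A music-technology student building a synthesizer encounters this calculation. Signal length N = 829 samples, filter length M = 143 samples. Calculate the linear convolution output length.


Linear convolution output length:
L = N + M - 1
  = 829 + 143 - 1
  = 971 samples

971


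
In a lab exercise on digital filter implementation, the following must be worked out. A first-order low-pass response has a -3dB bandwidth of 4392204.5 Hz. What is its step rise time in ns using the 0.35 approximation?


Rise time from bandwidth relationship:
tr = 0.35 / BW
   = 0.35 / 4392204.5
   = 7.968663572e-08 s
   = 79.6866 ns

79.6866 ns


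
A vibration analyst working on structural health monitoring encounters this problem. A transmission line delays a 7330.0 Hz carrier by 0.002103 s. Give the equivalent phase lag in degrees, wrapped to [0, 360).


Phase shift from frequency and time delay:
phi = 360 * f * t_delay
    = 360 * 7330.0 * 0.002103
    = 5549.4 degrees
    mod 360 = 149.4 degrees

149.4 degrees


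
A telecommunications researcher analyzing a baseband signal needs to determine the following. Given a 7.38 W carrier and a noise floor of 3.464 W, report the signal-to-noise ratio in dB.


SNR in decibels:
SNR = 10 * log10(Ps / Pn)
    = 10 * log10(7.38 / 3.464)
    = 10 * log10(2.1305)
    = 10 * 0.3285
    = 3.28 dB

3.28 dB


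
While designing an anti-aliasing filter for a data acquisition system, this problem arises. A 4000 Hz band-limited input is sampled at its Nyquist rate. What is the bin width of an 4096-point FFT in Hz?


Step 1 — Nyquist sampling rate:
fs = 2 * fmax = 2 * 4000 = 8000 Hz

Step 2 — DFT bin spacing:
df = fs / N = 8000 / 4096 = 1.9531 Hz

1.9531 Hz


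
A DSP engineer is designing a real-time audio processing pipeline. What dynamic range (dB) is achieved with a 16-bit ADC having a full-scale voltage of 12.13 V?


Dynamic range from full-scale to LSB:
V_min = V_max / 2^bits = 12.13 / 2^16
DR = 20 * log10(V_max / V_min)
   = 20 * log10(2^16)
   = 20 * 16 * log10(2)
   = 96.33 dB

96.33 dB


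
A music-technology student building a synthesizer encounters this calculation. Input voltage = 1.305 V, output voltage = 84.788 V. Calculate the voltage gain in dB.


Voltage gain in dB:
G = 20 * log10(Vout / Vin)
  = 20 * log10(84.788 / 1.305)
  = 20 * log10(64.971648)
  = 20 * 1.812724
  = 36.25 dB

36.25 dB


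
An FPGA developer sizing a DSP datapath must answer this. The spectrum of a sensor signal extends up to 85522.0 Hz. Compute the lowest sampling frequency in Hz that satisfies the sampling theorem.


The Nyquist rate is twice the maximum frequency component.
fs_min = 2 * fmax
      = 2 * 85522.0
      = 171044.0 Hz

171044.0


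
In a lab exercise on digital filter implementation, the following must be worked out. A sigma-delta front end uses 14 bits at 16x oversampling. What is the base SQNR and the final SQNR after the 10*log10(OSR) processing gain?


Step 1 — baseline SQNR at Nyquist:
SQNR_base = 6.02*N + 1.76
          = 6.02*14 + 1.76
          = 86.04 dB

Step 2 — oversampling processing gain:
G = 10*log10(OSR) = 10*log10(16) = 12.04 dB

Step 3 — total:
SQNR_total = 86.04 + 12.04 = 98.08 dB

Base SQNR = 86.04 dB; oversampled SQNR = 98.08 dB


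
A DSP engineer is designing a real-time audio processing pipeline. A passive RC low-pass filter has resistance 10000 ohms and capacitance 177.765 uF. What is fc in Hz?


Cutoff frequency of a first-order RC filter:
fc = 1 / (2 * pi * R * C)
C = 177.765 uF = 0.000177765 F
fc = 1 / (2 * pi * 10000 * 0.000177765)
   = 1 / 11.169304361308
   = 0.089531 Hz

0.089531 Hz


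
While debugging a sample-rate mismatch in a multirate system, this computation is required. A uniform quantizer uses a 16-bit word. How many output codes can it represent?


Number of quantization levels = 2^N
= 2^16
= 65536

65536


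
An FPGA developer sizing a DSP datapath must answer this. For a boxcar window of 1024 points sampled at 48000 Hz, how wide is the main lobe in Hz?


Main lobe width for a rectangular window:
Width = 2 * fs / N
      = 2 * 48000 / 1024
      = 96000 / 1024
      = 93.75 Hz

93.75 Hz


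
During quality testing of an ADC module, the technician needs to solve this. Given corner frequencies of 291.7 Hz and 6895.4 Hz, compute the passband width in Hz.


Bandwidth is the difference of -3dB frequencies:
BW = f_high - f_low
   = 6895.4 - 291.7
   = 6603.7 Hz

6603.7 Hz


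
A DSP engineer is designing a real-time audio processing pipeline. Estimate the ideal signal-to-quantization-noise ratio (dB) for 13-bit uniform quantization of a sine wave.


Theoretical SNR for a full-scale sinusoid:
SNR = 6.02 * N + 1.76
    = 6.02 * 13 + 1.76
    = 78.26 + 1.76
    = 80.02 dB

80.02 dB


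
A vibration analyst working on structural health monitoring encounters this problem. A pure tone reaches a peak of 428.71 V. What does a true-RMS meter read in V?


RMS voltage for a sinusoidal waveform:
V_rms = V_peak / sqrt(2)
      = 428.71 / 1.414214
      = 303.144 V

303.144 V


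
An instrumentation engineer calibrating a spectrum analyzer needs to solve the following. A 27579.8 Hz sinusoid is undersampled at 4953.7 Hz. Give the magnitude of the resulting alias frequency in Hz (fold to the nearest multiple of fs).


Compute the nearest integer multiple of fs to the signal:
n = round(27579.8 / 4953.7) = 6
f_alias = |27579.8 - 6 * 4953.7|
        = |27579.8 - 29722.2|
        = 2142.4 Hz

2142.4


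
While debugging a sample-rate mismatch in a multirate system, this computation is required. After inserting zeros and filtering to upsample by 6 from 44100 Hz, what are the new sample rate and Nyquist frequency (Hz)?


Step 1 — output sample rate after interpolation by L:
fs_out = L * fs_in = 6 * 44100 = 264600 Hz

Step 2 — Nyquist frequency of the output stream:
f_Nyq = fs_out / 2 = 264600 / 2 = 132300.0 Hz

fs_out = 264600 Hz; f_Nyquist = 132300.0 Hz


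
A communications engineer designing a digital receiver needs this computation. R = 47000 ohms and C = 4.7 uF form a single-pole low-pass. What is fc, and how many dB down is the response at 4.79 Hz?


Step 1 — cutoff frequency:
fc = 1 / (2*pi*R*C)
C = 4.7 uF = 4.7e-06 F
fc = 1 / (2*pi*47000*4.7e-06)
   = 0.720484 Hz

Step 2 — magnitude at f = 4.79 Hz:
|H(f)| = 1 / sqrt(1 + (f/fc)^2)
f/fc = 4.79 / 0.720484 = 6.648309
|H| = 1 / sqrt(1 + 44.200013) = 0.148741
|H|_dB = 20*log10(0.148741) = -16.55 dB

fc = 0.720484 Hz; |H(4.79 Hz)| = -16.55 dB


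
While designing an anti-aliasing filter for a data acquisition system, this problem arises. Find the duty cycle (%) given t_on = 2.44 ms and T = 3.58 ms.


Duty cycle as a percentage:
DC = (t_on / T) * 100
   = (2.44 / 3.58) * 100
   = 0.681564 * 100
   = 68.16 %

68.16 %


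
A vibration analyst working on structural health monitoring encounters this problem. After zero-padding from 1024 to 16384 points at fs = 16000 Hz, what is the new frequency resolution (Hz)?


Frequency resolution after zero-padding:
N_padded = 1024 * 16 = 16384
df = fs / N_padded
   = 16000 / 16384
   = 0.9766 Hz

0.9766 Hz


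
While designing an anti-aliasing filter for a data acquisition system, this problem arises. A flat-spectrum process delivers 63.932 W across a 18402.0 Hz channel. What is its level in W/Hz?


Power spectral density:
PSD = P / BW
    = 63.932 / 18402.0
    = 0.00347419 W/Hz

0.00347419 W/Hz


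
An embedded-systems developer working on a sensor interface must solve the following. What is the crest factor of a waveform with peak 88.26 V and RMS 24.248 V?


Crest factor is the ratio of peak to RMS:
CF = V_peak / V_rms
   = 88.26 / 24.248
   = 3.6399

3.6399


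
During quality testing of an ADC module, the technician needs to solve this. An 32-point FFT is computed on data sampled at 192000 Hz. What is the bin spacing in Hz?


DFT frequency resolution:
df = fs / N
   = 192000 / 32
   = 6000.0 Hz

6000.0 Hz


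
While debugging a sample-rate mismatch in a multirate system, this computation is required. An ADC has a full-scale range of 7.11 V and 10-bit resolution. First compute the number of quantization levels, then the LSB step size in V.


Step 1 — number of quantization levels:
L = 2^N = 2^10 = 1024

Step 2 — LSB step size:
delta = Vfs / L
      = 7.11 / 1024
      = 0.00694336 V

Levels = 1024; step size = 0.00694336 V


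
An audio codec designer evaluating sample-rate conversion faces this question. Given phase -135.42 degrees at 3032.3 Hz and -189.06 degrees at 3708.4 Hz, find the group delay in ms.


Group delay from phase difference:
tau = -d(phi)/d(omega)
d(phi) = -53.64 deg = -0.936195 rad
d(omega) = 2*pi*(3708.4 - 3032.3) = 4248.0616 rad/s
tau = -(-0.936195) / 4248.0616
    = 0.2204 ms

0.2204 ms


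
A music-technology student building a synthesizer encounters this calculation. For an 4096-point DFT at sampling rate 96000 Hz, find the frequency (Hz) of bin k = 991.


Frequency of DFT bin k:
f_k = k * fs / N
    = 991 * 96000 / 4096
    = 95136000 / 4096
    = 23226.562 Hz

23226.562 Hz


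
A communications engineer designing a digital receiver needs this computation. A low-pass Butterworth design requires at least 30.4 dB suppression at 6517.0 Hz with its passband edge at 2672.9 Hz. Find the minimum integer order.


Butterworth filter order formula:
n = log10(10^(A/10) - 1) / (2 * log10(f_stop/f_pass))
10^(30.4/10) - 1 = 1095.4782
f_stop/f_pass = 6517.0 / 2672.9 = 2.4382
n = 3.9265 -> ceil = 4

4


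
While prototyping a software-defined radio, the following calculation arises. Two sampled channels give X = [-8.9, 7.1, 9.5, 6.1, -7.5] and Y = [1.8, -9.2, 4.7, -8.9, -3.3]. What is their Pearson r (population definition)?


Pearson correlation coefficient (population):
r = cov(X,Y) / (std(X) * std(Y))
Mean X = 1.26, Mean Y = -2.98
Cov(X,Y) = -9.4912
Std(X) = 7.815267, Std(Y) = 5.579749
r = -0.2177

-0.2177


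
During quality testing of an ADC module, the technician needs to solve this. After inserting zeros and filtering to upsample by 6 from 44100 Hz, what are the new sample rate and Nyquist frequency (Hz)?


Step 1 — output sample rate after interpolation by L:
fs_out = L * fs_in = 6 * 44100 = 264600 Hz

Step 2 — Nyquist frequency of the output stream:
f_Nyq = fs_out / 2 = 264600 / 2 = 132300.0 Hz

fs_out = 264600 Hz; f_Nyquist = 132300.0 Hz


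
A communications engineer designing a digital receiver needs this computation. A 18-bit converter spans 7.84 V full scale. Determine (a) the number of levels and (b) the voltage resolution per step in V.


Step 1 — number of quantization levels:
L = 2^N = 2^18 = 262144

Step 2 — LSB step size:
delta = Vfs / L
      = 7.84 / 262144
      = 2.991e-05 V

Levels = 262144; step size = 2.991e-05 V


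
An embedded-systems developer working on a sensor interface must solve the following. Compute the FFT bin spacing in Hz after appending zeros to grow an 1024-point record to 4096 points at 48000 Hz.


Frequency resolution after zero-padding:
N_padded = 1024 * 4 = 4096
df = fs / N_padded
   = 48000 / 4096
   = 11.7188 Hz

11.7188 Hz


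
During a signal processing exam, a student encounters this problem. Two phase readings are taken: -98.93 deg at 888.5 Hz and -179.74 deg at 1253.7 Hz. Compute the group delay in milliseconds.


Group delay from phase difference:
tau = -d(phi)/d(omega)
d(phi) = -80.81 deg = -1.410401 rad
d(omega) = 2*pi*(1253.7 - 888.5) = 2294.6193 rad/s
tau = -(-1.410401) / 2294.6193
    = 0.6147 ms

0.6147 ms


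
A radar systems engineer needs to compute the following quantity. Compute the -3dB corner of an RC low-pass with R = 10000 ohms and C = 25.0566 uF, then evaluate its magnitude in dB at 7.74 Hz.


Step 1 — cutoff frequency:
fc = 1 / (2*pi*R*C)
C = 25.0566 uF = 2.50566e-05 F
fc = 1 / (2*pi*10000*2.50566e-05)
   = 0.635182 Hz

Step 2 — magnitude at f = 7.74 Hz:
|H(f)| = 1 / sqrt(1 + (f/fc)^2)
f/fc = 7.74 / 0.635182 = 12.185484
|H| = 1 / sqrt(1 + 148.48602) = 0.0817899
|H|_dB = 20*log10(0.0817899) = -21.75 dB

fc = 0.635182 Hz; |H(7.74 Hz)| = -21.75 dB


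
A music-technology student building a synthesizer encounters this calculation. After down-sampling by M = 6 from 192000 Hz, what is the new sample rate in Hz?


Decimation reduces the sample rate:
fs_out = fs_in / M
       = 192000 / 6
       = 32000.0 Hz

32000.0 Hz


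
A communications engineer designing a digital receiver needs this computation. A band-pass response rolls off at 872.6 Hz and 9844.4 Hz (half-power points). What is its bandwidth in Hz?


Bandwidth is the difference of -3dB frequencies:
BW = f_high - f_low
   = 9844.4 - 872.6
   = 8971.8 Hz

8971.8 Hz


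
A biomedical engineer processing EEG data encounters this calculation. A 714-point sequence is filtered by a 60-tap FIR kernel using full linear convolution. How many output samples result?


Linear convolution output length:
L = N + M - 1
  = 714 + 60 - 1
  = 773 samples

773


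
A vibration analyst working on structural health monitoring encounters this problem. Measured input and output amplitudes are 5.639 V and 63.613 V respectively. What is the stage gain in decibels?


Voltage gain in dB:
G = 20 * log10(Vout / Vin)
  = 20 * log10(63.613 / 5.639)
  = 20 * log10(11.280901)
  = 20 * 1.052344
  = 21.05 dB

21.05 dB


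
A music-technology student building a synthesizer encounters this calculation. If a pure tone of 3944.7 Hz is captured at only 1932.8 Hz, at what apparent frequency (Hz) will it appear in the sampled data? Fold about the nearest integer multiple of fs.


Compute the nearest integer multiple of fs to the signal:
n = round(3944.7 / 1932.8) = 2
f_alias = |3944.7 - 2 * 1932.8|
        = |3944.7 - 3865.6|
        = 79.1 Hz

79.1


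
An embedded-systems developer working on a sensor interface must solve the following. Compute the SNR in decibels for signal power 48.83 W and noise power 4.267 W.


SNR in decibels:
SNR = 10 * log10(Ps / Pn)
    = 10 * log10(48.83 / 4.267)
    = 10 * log10(11.4436)
    = 10 * 1.0586
    = 10.59 dB

10.59 dB


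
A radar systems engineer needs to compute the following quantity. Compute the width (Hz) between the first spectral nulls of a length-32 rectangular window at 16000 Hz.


Main lobe width for a rectangular window:
Width = 2 * fs / N
      = 2 * 16000 / 32
      = 32000 / 32
      = 1000.0 Hz

1000.0 Hz


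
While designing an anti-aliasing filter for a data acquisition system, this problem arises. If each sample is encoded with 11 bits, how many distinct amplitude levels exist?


Number of quantization levels = 2^N
= 2^11
= 2048

2048


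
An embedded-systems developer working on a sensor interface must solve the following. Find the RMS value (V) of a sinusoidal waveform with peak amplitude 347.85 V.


RMS voltage for a sinusoidal waveform:
V_rms = V_peak / sqrt(2)
      = 347.85 / 1.414214
      = 245.967 V

245.967 V


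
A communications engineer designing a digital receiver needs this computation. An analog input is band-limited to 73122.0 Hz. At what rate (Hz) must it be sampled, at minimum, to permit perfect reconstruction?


The Nyquist rate is twice the maximum frequency component.
fs_min = 2 * fmax
      = 2 * 73122.0
      = 146244.0 Hz

146244.0


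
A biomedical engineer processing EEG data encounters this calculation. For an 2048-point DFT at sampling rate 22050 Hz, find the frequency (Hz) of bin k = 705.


Frequency of DFT bin k:
f_k = k * fs / N
    = 705 * 22050 / 2048
    = 15545250 / 2048
    = 7590.454 Hz

7590.454 Hz
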